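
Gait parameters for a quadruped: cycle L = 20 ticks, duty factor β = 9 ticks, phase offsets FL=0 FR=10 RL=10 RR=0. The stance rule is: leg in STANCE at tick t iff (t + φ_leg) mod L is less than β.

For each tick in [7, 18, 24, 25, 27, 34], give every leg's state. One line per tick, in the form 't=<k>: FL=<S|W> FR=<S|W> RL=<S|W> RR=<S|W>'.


t=7: FL=S FR=W RL=W RR=S
t=18: FL=W FR=S RL=S RR=W
t=24: FL=S FR=W RL=W RR=S
t=25: FL=S FR=W RL=W RR=S
t=27: FL=S FR=W RL=W RR=S
t=34: FL=W FR=S RL=S RR=W

t=7: phase=(7,17,17,7) vs β=9 → FL=S FR=W RL=W RR=S
t=18: phase=(18,8,8,18) vs β=9 → FL=W FR=S RL=S RR=W
t=24: phase=(4,14,14,4) vs β=9 → FL=S FR=W RL=W RR=S
t=25: phase=(5,15,15,5) vs β=9 → FL=S FR=W RL=W RR=S
t=27: phase=(7,17,17,7) vs β=9 → FL=S FR=W RL=W RR=S
t=34: phase=(14,4,4,14) vs β=9 → FL=W FR=S RL=S RR=W


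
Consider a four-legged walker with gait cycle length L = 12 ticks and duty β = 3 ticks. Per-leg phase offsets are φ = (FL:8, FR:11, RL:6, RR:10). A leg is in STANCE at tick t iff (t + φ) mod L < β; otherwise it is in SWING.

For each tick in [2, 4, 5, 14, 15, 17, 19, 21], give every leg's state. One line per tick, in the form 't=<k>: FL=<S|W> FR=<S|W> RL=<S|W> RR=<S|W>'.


t=2: FL=W FR=S RL=W RR=S
t=4: FL=S FR=W RL=W RR=S
t=5: FL=S FR=W RL=W RR=W
t=14: FL=W FR=S RL=W RR=S
t=15: FL=W FR=S RL=W RR=S
t=17: FL=S FR=W RL=W RR=W
t=19: FL=W FR=W RL=S RR=W
t=21: FL=W FR=W RL=W RR=W

t=2: phase=(10,1,8,0) vs β=3 → FL=W FR=S RL=W RR=S
t=4: phase=(0,3,10,2) vs β=3 → FL=S FR=W RL=W RR=S
t=5: phase=(1,4,11,3) vs β=3 → FL=S FR=W RL=W RR=W
t=14: phase=(10,1,8,0) vs β=3 → FL=W FR=S RL=W RR=S
t=15: phase=(11,2,9,1) vs β=3 → FL=W FR=S RL=W RR=S
t=17: phase=(1,4,11,3) vs β=3 → FL=S FR=W RL=W RR=W
t=19: phase=(3,6,1,5) vs β=3 → FL=W FR=W RL=S RR=W
t=21: phase=(5,8,3,7) vs β=3 → FL=W FR=W RL=W RR=W


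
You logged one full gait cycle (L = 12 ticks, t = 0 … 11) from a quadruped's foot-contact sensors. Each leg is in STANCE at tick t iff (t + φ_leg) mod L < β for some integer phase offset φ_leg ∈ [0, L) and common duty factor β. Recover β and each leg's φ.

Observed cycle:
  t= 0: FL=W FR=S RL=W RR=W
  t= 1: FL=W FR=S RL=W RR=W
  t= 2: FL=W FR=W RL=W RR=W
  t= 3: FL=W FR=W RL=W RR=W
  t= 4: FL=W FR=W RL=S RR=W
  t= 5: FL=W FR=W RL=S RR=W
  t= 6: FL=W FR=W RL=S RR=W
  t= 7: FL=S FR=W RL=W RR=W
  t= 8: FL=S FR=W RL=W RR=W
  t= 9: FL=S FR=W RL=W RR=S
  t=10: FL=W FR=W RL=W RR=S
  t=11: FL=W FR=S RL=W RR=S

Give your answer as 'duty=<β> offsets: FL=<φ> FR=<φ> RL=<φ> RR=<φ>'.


duty=3 offsets: FL=5 FR=1 RL=8 RR=3

duty β = stance ticks per leg = 3
FL: stance ticks = 3; W→S at t=7 → φ=5
FR: stance ticks = 3; W→S at t=11 → φ=1
RL: stance ticks = 3; W→S at t=4 → φ=8
RR: stance ticks = 3; W→S at t=9 → φ=3


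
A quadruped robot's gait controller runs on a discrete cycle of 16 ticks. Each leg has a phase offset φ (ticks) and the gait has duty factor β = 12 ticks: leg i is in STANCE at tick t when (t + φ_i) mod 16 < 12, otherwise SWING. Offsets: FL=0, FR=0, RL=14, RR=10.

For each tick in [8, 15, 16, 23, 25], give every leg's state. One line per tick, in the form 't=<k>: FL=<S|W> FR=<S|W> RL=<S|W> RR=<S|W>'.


t=8: FL=S FR=S RL=S RR=S
t=15: FL=W FR=W RL=W RR=S
t=16: FL=S FR=S RL=W RR=S
t=23: FL=S FR=S RL=S RR=S
t=25: FL=S FR=S RL=S RR=S

t=8: phase=(8,8,6,2) vs β=12 → FL=S FR=S RL=S RR=S
t=15: phase=(15,15,13,9) vs β=12 → FL=W FR=W RL=W RR=S
t=16: phase=(0,0,14,10) vs β=12 → FL=S FR=S RL=W RR=S
t=23: phase=(7,7,5,1) vs β=12 → FL=S FR=S RL=S RR=S
t=25: phase=(9,9,7,3) vs β=12 → FL=S FR=S RL=S RR=S


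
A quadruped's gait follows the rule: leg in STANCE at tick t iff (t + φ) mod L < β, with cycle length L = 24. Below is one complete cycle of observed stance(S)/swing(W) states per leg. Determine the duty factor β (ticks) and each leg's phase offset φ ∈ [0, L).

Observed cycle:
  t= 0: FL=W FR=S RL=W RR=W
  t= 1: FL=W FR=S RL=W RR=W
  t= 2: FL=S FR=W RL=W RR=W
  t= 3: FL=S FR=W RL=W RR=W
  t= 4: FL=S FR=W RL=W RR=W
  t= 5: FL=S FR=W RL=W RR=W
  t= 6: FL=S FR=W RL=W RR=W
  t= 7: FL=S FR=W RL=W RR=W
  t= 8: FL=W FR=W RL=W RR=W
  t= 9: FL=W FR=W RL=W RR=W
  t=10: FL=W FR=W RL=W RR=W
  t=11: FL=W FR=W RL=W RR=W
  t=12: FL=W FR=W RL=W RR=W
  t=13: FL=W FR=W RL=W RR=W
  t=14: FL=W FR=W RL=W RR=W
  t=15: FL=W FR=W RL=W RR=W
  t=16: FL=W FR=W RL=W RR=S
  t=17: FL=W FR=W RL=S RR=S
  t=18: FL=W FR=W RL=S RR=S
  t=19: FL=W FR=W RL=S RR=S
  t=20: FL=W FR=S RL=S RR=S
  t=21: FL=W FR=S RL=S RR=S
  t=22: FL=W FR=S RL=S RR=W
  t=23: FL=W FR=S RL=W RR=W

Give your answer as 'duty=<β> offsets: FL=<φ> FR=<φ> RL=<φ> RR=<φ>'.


duty=6 offsets: FL=22 FR=4 RL=7 RR=8

duty β = stance ticks per leg = 6
FL: stance ticks = 6; W→S at t=2 → φ=22
FR: stance ticks = 6; W→S at t=20 → φ=4
RL: stance ticks = 6; W→S at t=17 → φ=7
RR: stance ticks = 6; W→S at t=16 → φ=8


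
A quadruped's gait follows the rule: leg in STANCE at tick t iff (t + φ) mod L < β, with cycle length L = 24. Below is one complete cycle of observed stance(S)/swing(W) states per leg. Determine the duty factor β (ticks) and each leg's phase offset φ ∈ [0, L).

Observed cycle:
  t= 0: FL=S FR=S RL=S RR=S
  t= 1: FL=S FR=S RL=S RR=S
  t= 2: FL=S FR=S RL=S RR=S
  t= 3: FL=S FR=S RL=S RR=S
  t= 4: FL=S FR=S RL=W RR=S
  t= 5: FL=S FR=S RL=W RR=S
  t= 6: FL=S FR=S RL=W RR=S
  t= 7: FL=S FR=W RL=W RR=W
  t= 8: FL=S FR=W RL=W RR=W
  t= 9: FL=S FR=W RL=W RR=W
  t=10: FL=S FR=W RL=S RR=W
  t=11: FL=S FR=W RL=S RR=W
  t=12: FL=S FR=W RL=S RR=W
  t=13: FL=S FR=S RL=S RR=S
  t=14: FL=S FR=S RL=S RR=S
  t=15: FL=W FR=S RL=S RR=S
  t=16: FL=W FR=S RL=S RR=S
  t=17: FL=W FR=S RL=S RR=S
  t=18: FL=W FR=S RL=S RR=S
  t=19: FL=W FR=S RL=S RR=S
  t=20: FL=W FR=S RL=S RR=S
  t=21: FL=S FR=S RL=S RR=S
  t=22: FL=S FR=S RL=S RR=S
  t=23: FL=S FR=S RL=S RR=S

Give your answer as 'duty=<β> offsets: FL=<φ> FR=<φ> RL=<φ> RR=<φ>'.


duty=18 offsets: FL=3 FR=11 RL=14 RR=11

duty β = stance ticks per leg = 18
FL: stance ticks = 18; W→S at t=21 → φ=3
FR: stance ticks = 18; W→S at t=13 → φ=11
RL: stance ticks = 18; W→S at t=10 → φ=14
RR: stance ticks = 18; W→S at t=13 → φ=11


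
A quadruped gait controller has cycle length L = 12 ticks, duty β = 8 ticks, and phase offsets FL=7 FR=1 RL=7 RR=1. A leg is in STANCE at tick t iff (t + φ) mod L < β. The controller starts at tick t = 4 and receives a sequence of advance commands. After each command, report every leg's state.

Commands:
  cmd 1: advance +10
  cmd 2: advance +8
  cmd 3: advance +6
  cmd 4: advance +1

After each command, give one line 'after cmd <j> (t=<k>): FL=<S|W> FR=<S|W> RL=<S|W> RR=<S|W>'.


start t=4: FL=W FR=S RL=W RR=S
cmd 1: advance +10 → t=14, phase=(9,3,9,3) → FL=W FR=S RL=W RR=S
cmd 2: advance +8 → t=22, phase=(5,11,5,11) → FL=S FR=W RL=S RR=W
cmd 3: advance +6 → t=28, phase=(11,5,11,5) → FL=W FR=S RL=W RR=S
cmd 4: advance +1 → t=29, phase=(0,6,0,6) → FL=S FR=S RL=S RR=S

after cmd 1 (t=14): FL=W FR=S RL=W RR=S
after cmd 2 (t=22): FL=S FR=W RL=S RR=W
after cmd 3 (t=28): FL=W FR=S RL=W RR=S
after cmd 4 (t=29): FL=S FR=S RL=S RR=S


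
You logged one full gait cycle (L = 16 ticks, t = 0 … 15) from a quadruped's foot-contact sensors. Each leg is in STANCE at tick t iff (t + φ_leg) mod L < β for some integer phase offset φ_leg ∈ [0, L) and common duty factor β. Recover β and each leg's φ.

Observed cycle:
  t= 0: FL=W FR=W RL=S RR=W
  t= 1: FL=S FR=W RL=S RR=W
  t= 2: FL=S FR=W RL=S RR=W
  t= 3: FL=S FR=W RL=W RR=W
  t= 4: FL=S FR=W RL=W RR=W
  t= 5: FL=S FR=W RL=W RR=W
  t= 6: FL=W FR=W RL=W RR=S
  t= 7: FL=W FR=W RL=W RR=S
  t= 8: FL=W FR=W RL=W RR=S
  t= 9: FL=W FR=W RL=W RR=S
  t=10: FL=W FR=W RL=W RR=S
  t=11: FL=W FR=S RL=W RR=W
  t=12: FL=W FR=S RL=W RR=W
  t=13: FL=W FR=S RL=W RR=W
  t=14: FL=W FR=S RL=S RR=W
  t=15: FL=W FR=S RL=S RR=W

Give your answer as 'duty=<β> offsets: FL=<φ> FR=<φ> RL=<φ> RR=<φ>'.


duty=5 offsets: FL=15 FR=5 RL=2 RR=10

duty β = stance ticks per leg = 5
FL: stance ticks = 5; W→S at t=1 → φ=15
FR: stance ticks = 5; W→S at t=11 → φ=5
RL: stance ticks = 5; W→S at t=14 → φ=2
RR: stance ticks = 5; W→S at t=6 → φ=10


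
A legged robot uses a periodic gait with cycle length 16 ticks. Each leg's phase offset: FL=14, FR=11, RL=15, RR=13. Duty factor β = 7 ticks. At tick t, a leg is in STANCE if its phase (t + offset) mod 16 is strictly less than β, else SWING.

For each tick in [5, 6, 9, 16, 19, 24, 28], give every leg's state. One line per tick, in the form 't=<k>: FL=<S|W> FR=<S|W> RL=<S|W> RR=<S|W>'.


t=5: FL=S FR=S RL=S RR=S
t=6: FL=S FR=S RL=S RR=S
t=9: FL=W FR=S RL=W RR=S
t=16: FL=W FR=W RL=W RR=W
t=19: FL=S FR=W RL=S RR=S
t=24: FL=S FR=S RL=W RR=S
t=28: FL=W FR=W RL=W RR=W

t=5: phase=(3,0,4,2) vs β=7 → FL=S FR=S RL=S RR=S
t=6: phase=(4,1,5,3) vs β=7 → FL=S FR=S RL=S RR=S
t=9: phase=(7,4,8,6) vs β=7 → FL=W FR=S RL=W RR=S
t=16: phase=(14,11,15,13) vs β=7 → FL=W FR=W RL=W RR=W
t=19: phase=(1,14,2,0) vs β=7 → FL=S FR=W RL=S RR=S
t=24: phase=(6,3,7,5) vs β=7 → FL=S FR=S RL=W RR=S
t=28: phase=(10,7,11,9) vs β=7 → FL=W FR=W RL=W RR=W


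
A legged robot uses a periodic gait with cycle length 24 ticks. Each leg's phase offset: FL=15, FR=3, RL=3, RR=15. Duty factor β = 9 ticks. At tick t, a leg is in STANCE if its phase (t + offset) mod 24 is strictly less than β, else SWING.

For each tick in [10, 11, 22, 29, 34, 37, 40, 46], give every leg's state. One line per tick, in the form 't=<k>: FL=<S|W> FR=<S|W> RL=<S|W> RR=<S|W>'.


t=10: FL=S FR=W RL=W RR=S
t=11: FL=S FR=W RL=W RR=S
t=22: FL=W FR=S RL=S RR=W
t=29: FL=W FR=S RL=S RR=W
t=34: FL=S FR=W RL=W RR=S
t=37: FL=S FR=W RL=W RR=S
t=40: FL=S FR=W RL=W RR=S
t=46: FL=W FR=S RL=S RR=W

t=10: phase=(1,13,13,1) vs β=9 → FL=S FR=W RL=W RR=S
t=11: phase=(2,14,14,2) vs β=9 → FL=S FR=W RL=W RR=S
t=22: phase=(13,1,1,13) vs β=9 → FL=W FR=S RL=S RR=W
t=29: phase=(20,8,8,20) vs β=9 → FL=W FR=S RL=S RR=W
t=34: phase=(1,13,13,1) vs β=9 → FL=S FR=W RL=W RR=S
t=37: phase=(4,16,16,4) vs β=9 → FL=S FR=W RL=W RR=S
t=40: phase=(7,19,19,7) vs β=9 → FL=S FR=W RL=W RR=S
t=46: phase=(13,1,1,13) vs β=9 → FL=W FR=S RL=S RR=W


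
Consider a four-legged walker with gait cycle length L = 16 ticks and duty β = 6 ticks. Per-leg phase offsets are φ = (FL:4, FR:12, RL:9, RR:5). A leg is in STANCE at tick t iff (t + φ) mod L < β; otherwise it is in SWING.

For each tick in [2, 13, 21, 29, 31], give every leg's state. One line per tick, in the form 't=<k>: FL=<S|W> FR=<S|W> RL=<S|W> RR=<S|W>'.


t=2: FL=W FR=W RL=W RR=W
t=13: FL=S FR=W RL=W RR=S
t=21: FL=W FR=S RL=W RR=W
t=29: FL=S FR=W RL=W RR=S
t=31: FL=S FR=W RL=W RR=S

t=2: phase=(6,14,11,7) vs β=6 → FL=W FR=W RL=W RR=W
t=13: phase=(1,9,6,2) vs β=6 → FL=S FR=W RL=W RR=S
t=21: phase=(9,1,14,10) vs β=6 → FL=W FR=S RL=W RR=W
t=29: phase=(1,9,6,2) vs β=6 → FL=S FR=W RL=W RR=S
t=31: phase=(3,11,8,4) vs β=6 → FL=S FR=W RL=W RR=S


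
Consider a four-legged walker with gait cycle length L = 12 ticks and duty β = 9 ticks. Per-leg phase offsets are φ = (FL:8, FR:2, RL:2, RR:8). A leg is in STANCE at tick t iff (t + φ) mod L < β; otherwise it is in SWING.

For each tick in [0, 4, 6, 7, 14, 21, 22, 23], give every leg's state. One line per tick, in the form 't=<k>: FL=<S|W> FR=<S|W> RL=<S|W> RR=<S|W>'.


t=0: FL=S FR=S RL=S RR=S
t=4: FL=S FR=S RL=S RR=S
t=6: FL=S FR=S RL=S RR=S
t=7: FL=S FR=W RL=W RR=S
t=14: FL=W FR=S RL=S RR=W
t=21: FL=S FR=W RL=W RR=S
t=22: FL=S FR=S RL=S RR=S
t=23: FL=S FR=S RL=S RR=S

t=0: phase=(8,2,2,8) vs β=9 → FL=S FR=S RL=S RR=S
t=4: phase=(0,6,6,0) vs β=9 → FL=S FR=S RL=S RR=S
t=6: phase=(2,8,8,2) vs β=9 → FL=S FR=S RL=S RR=S
t=7: phase=(3,9,9,3) vs β=9 → FL=S FR=W RL=W RR=S
t=14: phase=(10,4,4,10) vs β=9 → FL=W FR=S RL=S RR=W
t=21: phase=(5,11,11,5) vs β=9 → FL=S FR=W RL=W RR=S
t=22: phase=(6,0,0,6) vs β=9 → FL=S FR=S RL=S RR=S
t=23: phase=(7,1,1,7) vs β=9 → FL=S FR=S RL=S RR=S


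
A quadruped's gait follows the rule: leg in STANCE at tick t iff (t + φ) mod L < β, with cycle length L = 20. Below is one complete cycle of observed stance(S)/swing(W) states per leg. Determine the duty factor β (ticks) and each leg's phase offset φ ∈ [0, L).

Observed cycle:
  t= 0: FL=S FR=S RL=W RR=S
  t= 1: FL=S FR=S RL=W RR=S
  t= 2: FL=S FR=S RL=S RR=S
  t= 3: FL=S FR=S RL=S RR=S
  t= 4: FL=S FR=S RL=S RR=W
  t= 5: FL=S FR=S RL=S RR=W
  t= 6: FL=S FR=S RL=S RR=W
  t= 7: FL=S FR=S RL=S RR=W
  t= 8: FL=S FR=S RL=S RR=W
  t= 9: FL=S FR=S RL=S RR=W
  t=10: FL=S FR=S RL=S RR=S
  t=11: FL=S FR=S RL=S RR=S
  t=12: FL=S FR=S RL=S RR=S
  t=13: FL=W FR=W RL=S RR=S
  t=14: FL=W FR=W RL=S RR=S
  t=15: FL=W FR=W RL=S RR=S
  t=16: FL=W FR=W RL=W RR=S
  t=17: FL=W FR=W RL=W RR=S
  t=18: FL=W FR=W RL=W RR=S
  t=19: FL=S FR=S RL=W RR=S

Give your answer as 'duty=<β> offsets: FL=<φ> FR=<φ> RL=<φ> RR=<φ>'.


duty=14 offsets: FL=1 FR=1 RL=18 RR=10

duty β = stance ticks per leg = 14
FL: stance ticks = 14; W→S at t=19 → φ=1
FR: stance ticks = 14; W→S at t=19 → φ=1
RL: stance ticks = 14; W→S at t=2 → φ=18
RR: stance ticks = 14; W→S at t=10 → φ=10


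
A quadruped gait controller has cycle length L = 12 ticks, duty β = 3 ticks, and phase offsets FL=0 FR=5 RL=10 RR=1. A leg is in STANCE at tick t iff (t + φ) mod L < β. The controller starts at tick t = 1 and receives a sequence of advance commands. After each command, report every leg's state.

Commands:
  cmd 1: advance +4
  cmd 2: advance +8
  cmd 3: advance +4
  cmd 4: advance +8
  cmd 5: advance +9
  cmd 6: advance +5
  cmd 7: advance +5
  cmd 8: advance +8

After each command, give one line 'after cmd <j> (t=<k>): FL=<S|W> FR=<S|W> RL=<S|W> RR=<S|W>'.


after cmd 1 (t=5): FL=W FR=W RL=W RR=W
after cmd 2 (t=13): FL=S FR=W RL=W RR=S
after cmd 3 (t=17): FL=W FR=W RL=W RR=W
after cmd 4 (t=25): FL=S FR=W RL=W RR=S
after cmd 5 (t=34): FL=W FR=W RL=W RR=W
after cmd 6 (t=39): FL=W FR=W RL=S RR=W
after cmd 7 (t=44): FL=W FR=S RL=W RR=W
after cmd 8 (t=52): FL=W FR=W RL=S RR=W

start t=1: FL=S FR=W RL=W RR=S
cmd 1: advance +4 → t=5, phase=(5,10,3,6) → FL=W FR=W RL=W RR=W
cmd 2: advance +8 → t=13, phase=(1,6,11,2) → FL=S FR=W RL=W RR=S
cmd 3: advance +4 → t=17, phase=(5,10,3,6) → FL=W FR=W RL=W RR=W
cmd 4: advance +8 → t=25, phase=(1,6,11,2) → FL=S FR=W RL=W RR=S
cmd 5: advance +9 → t=34, phase=(10,3,8,11) → FL=W FR=W RL=W RR=W
cmd 6: advance +5 → t=39, phase=(3,8,1,4) → FL=W FR=W RL=S RR=W
cmd 7: advance +5 → t=44, phase=(8,1,6,9) → FL=W FR=S RL=W RR=W
cmd 8: advance +8 → t=52, phase=(4,9,2,5) → FL=W FR=W RL=S RR=W


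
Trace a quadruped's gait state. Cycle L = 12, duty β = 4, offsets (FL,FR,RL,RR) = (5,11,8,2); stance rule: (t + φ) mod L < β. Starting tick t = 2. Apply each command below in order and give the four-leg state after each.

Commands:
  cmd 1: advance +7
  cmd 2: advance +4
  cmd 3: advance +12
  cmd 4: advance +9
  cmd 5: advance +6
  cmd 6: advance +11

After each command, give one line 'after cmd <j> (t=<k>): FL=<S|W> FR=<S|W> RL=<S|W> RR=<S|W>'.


after cmd 1 (t=9): FL=S FR=W RL=W RR=W
after cmd 2 (t=13): FL=W FR=S RL=W RR=S
after cmd 3 (t=25): FL=W FR=S RL=W RR=S
after cmd 4 (t=34): FL=S FR=W RL=W RR=S
after cmd 5 (t=40): FL=W FR=S RL=S RR=W
after cmd 6 (t=51): FL=W FR=S RL=W RR=W

start t=2: FL=W FR=S RL=W RR=W
cmd 1: advance +7 → t=9, phase=(2,8,5,11) → FL=S FR=W RL=W RR=W
cmd 2: advance +4 → t=13, phase=(6,0,9,3) → FL=W FR=S RL=W RR=S
cmd 3: advance +12 → t=25, phase=(6,0,9,3) → FL=W FR=S RL=W RR=S
cmd 4: advance +9 → t=34, phase=(3,9,6,0) → FL=S FR=W RL=W RR=S
cmd 5: advance +6 → t=40, phase=(9,3,0,6) → FL=W FR=S RL=S RR=W
cmd 6: advance +11 → t=51, phase=(8,2,11,5) → FL=W FR=S RL=W RR=W


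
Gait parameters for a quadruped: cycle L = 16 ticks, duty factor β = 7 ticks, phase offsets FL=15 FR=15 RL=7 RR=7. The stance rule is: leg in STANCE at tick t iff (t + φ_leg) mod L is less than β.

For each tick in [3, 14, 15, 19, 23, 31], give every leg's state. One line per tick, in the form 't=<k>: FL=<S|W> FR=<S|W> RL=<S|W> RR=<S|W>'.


t=3: FL=S FR=S RL=W RR=W
t=14: FL=W FR=W RL=S RR=S
t=15: FL=W FR=W RL=S RR=S
t=19: FL=S FR=S RL=W RR=W
t=23: FL=S FR=S RL=W RR=W
t=31: FL=W FR=W RL=S RR=S

t=3: phase=(2,2,10,10) vs β=7 → FL=S FR=S RL=W RR=W
t=14: phase=(13,13,5,5) vs β=7 → FL=W FR=W RL=S RR=S
t=15: phase=(14,14,6,6) vs β=7 → FL=W FR=W RL=S RR=S
t=19: phase=(2,2,10,10) vs β=7 → FL=S FR=S RL=W RR=W
t=23: phase=(6,6,14,14) vs β=7 → FL=S FR=S RL=W RR=W
t=31: phase=(14,14,6,6) vs β=7 → FL=W FR=W RL=S RR=S


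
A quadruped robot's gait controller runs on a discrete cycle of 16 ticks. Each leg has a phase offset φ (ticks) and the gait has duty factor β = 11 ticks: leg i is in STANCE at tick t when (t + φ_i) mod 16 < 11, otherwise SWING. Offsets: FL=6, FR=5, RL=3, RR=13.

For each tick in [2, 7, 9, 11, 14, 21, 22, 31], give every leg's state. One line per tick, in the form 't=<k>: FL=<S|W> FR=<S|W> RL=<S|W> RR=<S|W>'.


t=2: FL=S FR=S RL=S RR=W
t=7: FL=W FR=W RL=S RR=S
t=9: FL=W FR=W RL=W RR=S
t=11: FL=S FR=S RL=W RR=S
t=14: FL=S FR=S RL=S RR=W
t=21: FL=W FR=S RL=S RR=S
t=22: FL=W FR=W RL=S RR=S
t=31: FL=S FR=S RL=S RR=W

t=2: phase=(8,7,5,15) vs β=11 → FL=S FR=S RL=S RR=W
t=7: phase=(13,12,10,4) vs β=11 → FL=W FR=W RL=S RR=S
t=9: phase=(15,14,12,6) vs β=11 → FL=W FR=W RL=W RR=S
t=11: phase=(1,0,14,8) vs β=11 → FL=S FR=S RL=W RR=S
t=14: phase=(4,3,1,11) vs β=11 → FL=S FR=S RL=S RR=W
t=21: phase=(11,10,8,2) vs β=11 → FL=W FR=S RL=S RR=S
t=22: phase=(12,11,9,3) vs β=11 → FL=W FR=W RL=S RR=S
t=31: phase=(5,4,2,12) vs β=11 → FL=S FR=S RL=S RR=W


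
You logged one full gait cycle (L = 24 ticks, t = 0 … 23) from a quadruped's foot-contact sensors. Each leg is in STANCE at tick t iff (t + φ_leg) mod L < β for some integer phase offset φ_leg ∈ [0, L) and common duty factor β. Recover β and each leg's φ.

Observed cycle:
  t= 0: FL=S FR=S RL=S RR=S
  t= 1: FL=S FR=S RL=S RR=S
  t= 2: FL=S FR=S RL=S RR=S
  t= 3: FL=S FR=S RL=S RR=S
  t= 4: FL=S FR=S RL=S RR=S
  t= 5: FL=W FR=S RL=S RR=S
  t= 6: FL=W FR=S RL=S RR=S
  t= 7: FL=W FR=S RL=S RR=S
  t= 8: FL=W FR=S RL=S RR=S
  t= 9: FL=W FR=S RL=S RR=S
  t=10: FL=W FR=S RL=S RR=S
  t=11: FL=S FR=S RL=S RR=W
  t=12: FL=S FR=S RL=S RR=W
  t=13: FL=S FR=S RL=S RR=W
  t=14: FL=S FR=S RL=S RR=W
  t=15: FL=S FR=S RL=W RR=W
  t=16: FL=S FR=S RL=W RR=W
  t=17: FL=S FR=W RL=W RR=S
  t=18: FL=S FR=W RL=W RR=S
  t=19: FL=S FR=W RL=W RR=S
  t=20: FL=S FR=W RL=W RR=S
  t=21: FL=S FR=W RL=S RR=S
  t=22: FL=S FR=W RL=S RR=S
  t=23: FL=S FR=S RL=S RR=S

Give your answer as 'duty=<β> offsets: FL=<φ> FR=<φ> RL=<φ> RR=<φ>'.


duty=18 offsets: FL=13 FR=1 RL=3 RR=7

duty β = stance ticks per leg = 18
FL: stance ticks = 18; W→S at t=11 → φ=13
FR: stance ticks = 18; W→S at t=23 → φ=1
RL: stance ticks = 18; W→S at t=21 → φ=3
RR: stance ticks = 18; W→S at t=17 → φ=7


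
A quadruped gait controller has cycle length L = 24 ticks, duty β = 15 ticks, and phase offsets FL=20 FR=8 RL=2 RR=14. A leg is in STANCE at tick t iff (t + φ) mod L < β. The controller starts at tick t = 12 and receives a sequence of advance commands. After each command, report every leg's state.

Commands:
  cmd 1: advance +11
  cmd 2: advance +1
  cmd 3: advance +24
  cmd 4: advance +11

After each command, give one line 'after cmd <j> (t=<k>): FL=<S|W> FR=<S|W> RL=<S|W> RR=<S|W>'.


after cmd 1 (t=23): FL=W FR=S RL=S RR=S
after cmd 2 (t=24): FL=W FR=S RL=S RR=S
after cmd 3 (t=48): FL=W FR=S RL=S RR=S
after cmd 4 (t=59): FL=S FR=W RL=S RR=S

start t=12: FL=S FR=W RL=S RR=S
cmd 1: advance +11 → t=23, phase=(19,7,1,13) → FL=W FR=S RL=S RR=S
cmd 2: advance +1 → t=24, phase=(20,8,2,14) → FL=W FR=S RL=S RR=S
cmd 3: advance +24 → t=48, phase=(20,8,2,14) → FL=W FR=S RL=S RR=S
cmd 4: advance +11 → t=59, phase=(7,19,13,1) → FL=S FR=W RL=S RR=S


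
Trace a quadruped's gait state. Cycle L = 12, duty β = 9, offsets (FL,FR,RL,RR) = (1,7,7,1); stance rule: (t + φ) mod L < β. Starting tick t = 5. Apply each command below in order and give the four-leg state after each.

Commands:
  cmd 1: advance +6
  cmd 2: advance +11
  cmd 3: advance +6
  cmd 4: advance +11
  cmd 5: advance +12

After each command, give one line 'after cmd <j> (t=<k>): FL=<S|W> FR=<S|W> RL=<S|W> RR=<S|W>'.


after cmd 1 (t=11): FL=S FR=S RL=S RR=S
after cmd 2 (t=22): FL=W FR=S RL=S RR=W
after cmd 3 (t=28): FL=S FR=W RL=W RR=S
after cmd 4 (t=39): FL=S FR=W RL=W RR=S
after cmd 5 (t=51): FL=S FR=W RL=W RR=S

start t=5: FL=S FR=S RL=S RR=S
cmd 1: advance +6 → t=11, phase=(0,6,6,0) → FL=S FR=S RL=S RR=S
cmd 2: advance +11 → t=22, phase=(11,5,5,11) → FL=W FR=S RL=S RR=W
cmd 3: advance +6 → t=28, phase=(5,11,11,5) → FL=S FR=W RL=W RR=S
cmd 4: advance +11 → t=39, phase=(4,10,10,4) → FL=S FR=W RL=W RR=S
cmd 5: advance +12 → t=51, phase=(4,10,10,4) → FL=S FR=W RL=W RR=S


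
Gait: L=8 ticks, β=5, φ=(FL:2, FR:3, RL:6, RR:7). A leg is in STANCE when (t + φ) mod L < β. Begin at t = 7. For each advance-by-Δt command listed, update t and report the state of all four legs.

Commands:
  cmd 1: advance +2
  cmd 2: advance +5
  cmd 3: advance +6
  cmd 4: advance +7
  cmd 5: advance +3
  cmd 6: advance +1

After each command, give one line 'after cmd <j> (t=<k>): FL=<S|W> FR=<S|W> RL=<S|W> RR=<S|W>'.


start t=7: FL=S FR=S RL=W RR=W
cmd 1: advance +2 → t=9, phase=(3,4,7,0) → FL=S FR=S RL=W RR=S
cmd 2: advance +5 → t=14, phase=(0,1,4,5) → FL=S FR=S RL=S RR=W
cmd 3: advance +6 → t=20, phase=(6,7,2,3) → FL=W FR=W RL=S RR=S
cmd 4: advance +7 → t=27, phase=(5,6,1,2) → FL=W FR=W RL=S RR=S
cmd 5: advance +3 → t=30, phase=(0,1,4,5) → FL=S FR=S RL=S RR=W
cmd 6: advance +1 → t=31, phase=(1,2,5,6) → FL=S FR=S RL=W RR=W

after cmd 1 (t=9): FL=S FR=S RL=W RR=S
after cmd 2 (t=14): FL=S FR=S RL=S RR=W
after cmd 3 (t=20): FL=W FR=W RL=S RR=S
after cmd 4 (t=27): FL=W FR=W RL=S RR=S
after cmd 5 (t=30): FL=S FR=S RL=S RR=W
after cmd 6 (t=31): FL=S FR=S RL=W RR=W


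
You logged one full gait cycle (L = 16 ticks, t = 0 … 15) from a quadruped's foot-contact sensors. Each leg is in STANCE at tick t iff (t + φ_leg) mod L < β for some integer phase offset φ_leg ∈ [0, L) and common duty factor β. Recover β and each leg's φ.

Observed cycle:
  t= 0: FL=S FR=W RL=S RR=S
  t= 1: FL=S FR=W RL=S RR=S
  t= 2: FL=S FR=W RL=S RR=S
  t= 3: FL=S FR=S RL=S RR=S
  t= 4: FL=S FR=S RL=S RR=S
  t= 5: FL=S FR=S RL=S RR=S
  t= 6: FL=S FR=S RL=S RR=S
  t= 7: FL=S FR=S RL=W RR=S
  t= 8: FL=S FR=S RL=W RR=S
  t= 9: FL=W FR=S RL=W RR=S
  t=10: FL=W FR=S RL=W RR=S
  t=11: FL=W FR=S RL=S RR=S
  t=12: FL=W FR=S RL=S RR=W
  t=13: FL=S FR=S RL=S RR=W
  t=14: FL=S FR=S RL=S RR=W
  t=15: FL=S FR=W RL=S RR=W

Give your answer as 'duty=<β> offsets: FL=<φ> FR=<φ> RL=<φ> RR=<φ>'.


duty β = stance ticks per leg = 12
FL: stance ticks = 12; W→S at t=13 → φ=3
FR: stance ticks = 12; W→S at t=3 → φ=13
RL: stance ticks = 12; W→S at t=11 → φ=5
RR: stance ticks = 12; W→S at t=0 → φ=0

duty=12 offsets: FL=3 FR=13 RL=5 RR=0


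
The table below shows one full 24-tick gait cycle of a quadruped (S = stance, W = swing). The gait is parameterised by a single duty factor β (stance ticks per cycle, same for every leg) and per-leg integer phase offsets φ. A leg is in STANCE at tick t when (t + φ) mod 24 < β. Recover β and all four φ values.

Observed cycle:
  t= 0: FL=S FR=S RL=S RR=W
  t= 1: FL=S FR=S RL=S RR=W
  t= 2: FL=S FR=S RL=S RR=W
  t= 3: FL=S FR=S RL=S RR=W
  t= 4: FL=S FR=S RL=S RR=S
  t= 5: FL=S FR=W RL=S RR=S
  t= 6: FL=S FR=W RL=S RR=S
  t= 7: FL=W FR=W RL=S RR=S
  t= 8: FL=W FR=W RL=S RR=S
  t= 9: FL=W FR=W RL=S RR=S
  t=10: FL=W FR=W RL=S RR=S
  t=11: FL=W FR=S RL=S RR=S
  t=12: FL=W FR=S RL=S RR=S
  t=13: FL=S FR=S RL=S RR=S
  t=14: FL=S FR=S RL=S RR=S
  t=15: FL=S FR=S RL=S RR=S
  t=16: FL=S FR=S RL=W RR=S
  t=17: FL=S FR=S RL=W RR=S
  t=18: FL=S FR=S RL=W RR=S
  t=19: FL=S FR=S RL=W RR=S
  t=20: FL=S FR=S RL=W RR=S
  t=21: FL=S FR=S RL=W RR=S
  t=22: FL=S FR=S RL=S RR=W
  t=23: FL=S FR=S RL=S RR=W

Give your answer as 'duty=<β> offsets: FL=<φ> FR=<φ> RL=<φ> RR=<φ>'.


duty=18 offsets: FL=11 FR=13 RL=2 RR=20

duty β = stance ticks per leg = 18
FL: stance ticks = 18; W→S at t=13 → φ=11
FR: stance ticks = 18; W→S at t=11 → φ=13
RL: stance ticks = 18; W→S at t=22 → φ=2
RR: stance ticks = 18; W→S at t=4 → φ=20


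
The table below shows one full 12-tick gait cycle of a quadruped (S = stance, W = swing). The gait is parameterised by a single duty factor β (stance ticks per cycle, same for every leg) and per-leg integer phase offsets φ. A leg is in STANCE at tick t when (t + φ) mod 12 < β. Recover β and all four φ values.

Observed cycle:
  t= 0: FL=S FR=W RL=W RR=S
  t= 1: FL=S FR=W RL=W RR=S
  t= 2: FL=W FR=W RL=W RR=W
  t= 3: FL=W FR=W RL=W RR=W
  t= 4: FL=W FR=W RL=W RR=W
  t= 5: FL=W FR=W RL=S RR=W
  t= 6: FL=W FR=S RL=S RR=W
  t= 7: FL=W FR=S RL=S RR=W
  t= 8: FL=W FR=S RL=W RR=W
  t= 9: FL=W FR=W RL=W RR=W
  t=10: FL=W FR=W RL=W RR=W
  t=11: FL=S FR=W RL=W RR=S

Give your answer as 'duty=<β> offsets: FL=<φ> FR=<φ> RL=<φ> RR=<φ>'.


duty=3 offsets: FL=1 FR=6 RL=7 RR=1

duty β = stance ticks per leg = 3
FL: stance ticks = 3; W→S at t=11 → φ=1
FR: stance ticks = 3; W→S at t=6 → φ=6
RL: stance ticks = 3; W→S at t=5 → φ=7
RR: stance ticks = 3; W→S at t=11 → φ=1


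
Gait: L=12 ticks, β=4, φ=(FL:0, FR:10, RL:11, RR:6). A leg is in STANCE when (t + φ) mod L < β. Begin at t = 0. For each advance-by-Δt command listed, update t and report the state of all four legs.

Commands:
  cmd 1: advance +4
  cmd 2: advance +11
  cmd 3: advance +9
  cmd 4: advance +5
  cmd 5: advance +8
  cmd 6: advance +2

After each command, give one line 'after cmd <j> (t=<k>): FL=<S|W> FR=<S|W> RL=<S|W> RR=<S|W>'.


start t=0: FL=S FR=W RL=W RR=W
cmd 1: advance +4 → t=4, phase=(4,2,3,10) → FL=W FR=S RL=S RR=W
cmd 2: advance +11 → t=15, phase=(3,1,2,9) → FL=S FR=S RL=S RR=W
cmd 3: advance +9 → t=24, phase=(0,10,11,6) → FL=S FR=W RL=W RR=W
cmd 4: advance +5 → t=29, phase=(5,3,4,11) → FL=W FR=S RL=W RR=W
cmd 5: advance +8 → t=37, phase=(1,11,0,7) → FL=S FR=W RL=S RR=W
cmd 6: advance +2 → t=39, phase=(3,1,2,9) → FL=S FR=S RL=S RR=W

after cmd 1 (t=4): FL=W FR=S RL=S RR=W
after cmd 2 (t=15): FL=S FR=S RL=S RR=W
after cmd 3 (t=24): FL=S FR=W RL=W RR=W
after cmd 4 (t=29): FL=W FR=S RL=W RR=W
after cmd 5 (t=37): FL=S FR=W RL=S RR=W
after cmd 6 (t=39): FL=S FR=S RL=S RR=W


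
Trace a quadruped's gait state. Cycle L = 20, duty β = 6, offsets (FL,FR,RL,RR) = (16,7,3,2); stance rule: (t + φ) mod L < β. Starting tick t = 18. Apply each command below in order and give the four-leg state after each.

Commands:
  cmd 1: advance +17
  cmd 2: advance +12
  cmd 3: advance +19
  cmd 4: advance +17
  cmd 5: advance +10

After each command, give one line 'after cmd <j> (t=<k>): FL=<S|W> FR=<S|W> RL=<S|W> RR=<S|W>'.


after cmd 1 (t=35): FL=W FR=S RL=W RR=W
after cmd 2 (t=47): FL=S FR=W RL=W RR=W
after cmd 3 (t=66): FL=S FR=W RL=W RR=W
after cmd 4 (t=83): FL=W FR=W RL=W RR=S
after cmd 5 (t=93): FL=W FR=S RL=W RR=W

start t=18: FL=W FR=S RL=S RR=S
cmd 1: advance +17 → t=35, phase=(11,2,18,17) → FL=W FR=S RL=W RR=W
cmd 2: advance +12 → t=47, phase=(3,14,10,9) → FL=S FR=W RL=W RR=W
cmd 3: advance +19 → t=66, phase=(2,13,9,8) → FL=S FR=W RL=W RR=W
cmd 4: advance +17 → t=83, phase=(19,10,6,5) → FL=W FR=W RL=W RR=S
cmd 5: advance +10 → t=93, phase=(9,0,16,15) → FL=W FR=S RL=W RR=W


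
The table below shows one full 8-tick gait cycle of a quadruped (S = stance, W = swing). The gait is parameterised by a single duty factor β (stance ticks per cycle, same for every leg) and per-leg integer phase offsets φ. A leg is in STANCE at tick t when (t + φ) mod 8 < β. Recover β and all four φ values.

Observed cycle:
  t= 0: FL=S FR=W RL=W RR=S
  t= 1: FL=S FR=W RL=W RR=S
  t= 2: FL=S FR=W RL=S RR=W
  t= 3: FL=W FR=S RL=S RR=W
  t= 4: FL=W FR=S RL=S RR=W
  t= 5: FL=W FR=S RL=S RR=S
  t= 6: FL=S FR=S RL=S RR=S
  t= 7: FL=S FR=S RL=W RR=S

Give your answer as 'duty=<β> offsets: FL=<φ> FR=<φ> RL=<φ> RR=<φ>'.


duty β = stance ticks per leg = 5
FL: stance ticks = 5; W→S at t=6 → φ=2
FR: stance ticks = 5; W→S at t=3 → φ=5
RL: stance ticks = 5; W→S at t=2 → φ=6
RR: stance ticks = 5; W→S at t=5 → φ=3

duty=5 offsets: FL=2 FR=5 RL=6 RR=3


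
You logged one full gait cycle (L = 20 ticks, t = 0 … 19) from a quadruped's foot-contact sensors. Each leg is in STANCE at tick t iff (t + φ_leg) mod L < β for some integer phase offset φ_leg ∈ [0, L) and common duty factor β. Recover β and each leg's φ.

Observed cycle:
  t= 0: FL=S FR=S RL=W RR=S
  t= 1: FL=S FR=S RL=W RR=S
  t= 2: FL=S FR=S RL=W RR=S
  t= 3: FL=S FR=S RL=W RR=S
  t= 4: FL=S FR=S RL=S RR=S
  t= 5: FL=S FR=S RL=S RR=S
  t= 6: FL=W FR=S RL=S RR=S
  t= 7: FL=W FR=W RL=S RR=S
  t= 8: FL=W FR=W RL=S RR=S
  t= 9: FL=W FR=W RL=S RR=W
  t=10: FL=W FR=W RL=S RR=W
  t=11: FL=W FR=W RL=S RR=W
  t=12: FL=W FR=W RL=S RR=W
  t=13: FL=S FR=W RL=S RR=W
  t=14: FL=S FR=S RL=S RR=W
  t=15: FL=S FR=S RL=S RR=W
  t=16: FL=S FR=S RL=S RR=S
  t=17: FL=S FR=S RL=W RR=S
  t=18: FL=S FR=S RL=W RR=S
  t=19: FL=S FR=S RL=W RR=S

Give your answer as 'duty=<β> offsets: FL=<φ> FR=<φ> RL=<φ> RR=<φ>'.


duty=13 offsets: FL=7 FR=6 RL=16 RR=4

duty β = stance ticks per leg = 13
FL: stance ticks = 13; W→S at t=13 → φ=7
FR: stance ticks = 13; W→S at t=14 → φ=6
RL: stance ticks = 13; W→S at t=4 → φ=16
RR: stance ticks = 13; W→S at t=16 → φ=4


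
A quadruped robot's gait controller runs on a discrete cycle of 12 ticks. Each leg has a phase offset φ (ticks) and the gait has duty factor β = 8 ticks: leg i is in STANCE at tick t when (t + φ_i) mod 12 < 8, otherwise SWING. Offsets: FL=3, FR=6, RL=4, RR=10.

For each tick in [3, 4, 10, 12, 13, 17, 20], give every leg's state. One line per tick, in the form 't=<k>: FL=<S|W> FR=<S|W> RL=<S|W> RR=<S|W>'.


t=3: phase=(6,9,7,1) vs β=8 → FL=S FR=W RL=S RR=S
t=4: phase=(7,10,8,2) vs β=8 → FL=S FR=W RL=W RR=S
t=10: phase=(1,4,2,8) vs β=8 → FL=S FR=S RL=S RR=W
t=12: phase=(3,6,4,10) vs β=8 → FL=S FR=S RL=S RR=W
t=13: phase=(4,7,5,11) vs β=8 → FL=S FR=S RL=S RR=W
t=17: phase=(8,11,9,3) vs β=8 → FL=W FR=W RL=W RR=S
t=20: phase=(11,2,0,6) vs β=8 → FL=W FR=S RL=S RR=S

t=3: FL=S FR=W RL=S RR=S
t=4: FL=S FR=W RL=W RR=S
t=10: FL=S FR=S RL=S RR=W
t=12: FL=S FR=S RL=S RR=W
t=13: FL=S FR=S RL=S RR=W
t=17: FL=W FR=W RL=W RR=S
t=20: FL=W FR=S RL=S RR=S


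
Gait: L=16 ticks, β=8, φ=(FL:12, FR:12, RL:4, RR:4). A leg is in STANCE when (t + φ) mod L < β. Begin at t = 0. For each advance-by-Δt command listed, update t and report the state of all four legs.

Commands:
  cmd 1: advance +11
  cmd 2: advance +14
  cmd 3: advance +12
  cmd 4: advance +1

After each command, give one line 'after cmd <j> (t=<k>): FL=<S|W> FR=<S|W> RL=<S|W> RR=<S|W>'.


after cmd 1 (t=11): FL=S FR=S RL=W RR=W
after cmd 2 (t=25): FL=S FR=S RL=W RR=W
after cmd 3 (t=37): FL=S FR=S RL=W RR=W
after cmd 4 (t=38): FL=S FR=S RL=W RR=W

start t=0: FL=W FR=W RL=S RR=S
cmd 1: advance +11 → t=11, phase=(7,7,15,15) → FL=S FR=S RL=W RR=W
cmd 2: advance +14 → t=25, phase=(5,5,13,13) → FL=S FR=S RL=W RR=W
cmd 3: advance +12 → t=37, phase=(1,1,9,9) → FL=S FR=S RL=W RR=W
cmd 4: advance +1 → t=38, phase=(2,2,10,10) → FL=S FR=S RL=W RR=W


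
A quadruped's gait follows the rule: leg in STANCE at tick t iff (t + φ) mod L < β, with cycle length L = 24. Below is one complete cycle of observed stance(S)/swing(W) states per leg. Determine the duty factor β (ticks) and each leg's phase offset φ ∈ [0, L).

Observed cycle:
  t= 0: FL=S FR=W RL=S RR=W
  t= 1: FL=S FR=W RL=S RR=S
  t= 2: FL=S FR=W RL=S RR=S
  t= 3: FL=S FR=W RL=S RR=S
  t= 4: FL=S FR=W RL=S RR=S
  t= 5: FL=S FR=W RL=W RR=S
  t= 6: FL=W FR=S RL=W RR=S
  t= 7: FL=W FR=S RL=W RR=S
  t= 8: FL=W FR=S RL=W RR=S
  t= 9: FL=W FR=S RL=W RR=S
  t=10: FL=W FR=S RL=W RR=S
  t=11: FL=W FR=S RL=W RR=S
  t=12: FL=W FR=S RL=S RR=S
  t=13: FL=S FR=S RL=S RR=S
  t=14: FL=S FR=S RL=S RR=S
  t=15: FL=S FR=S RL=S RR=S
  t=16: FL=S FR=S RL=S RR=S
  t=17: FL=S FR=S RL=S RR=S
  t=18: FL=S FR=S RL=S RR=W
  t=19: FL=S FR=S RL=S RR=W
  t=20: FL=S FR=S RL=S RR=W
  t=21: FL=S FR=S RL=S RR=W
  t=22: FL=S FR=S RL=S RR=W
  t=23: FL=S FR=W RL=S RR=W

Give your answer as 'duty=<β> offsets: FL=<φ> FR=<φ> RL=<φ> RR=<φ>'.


duty β = stance ticks per leg = 17
FL: stance ticks = 17; W→S at t=13 → φ=11
FR: stance ticks = 17; W→S at t=6 → φ=18
RL: stance ticks = 17; W→S at t=12 → φ=12
RR: stance ticks = 17; W→S at t=1 → φ=23

duty=17 offsets: FL=11 FR=18 RL=12 RR=23


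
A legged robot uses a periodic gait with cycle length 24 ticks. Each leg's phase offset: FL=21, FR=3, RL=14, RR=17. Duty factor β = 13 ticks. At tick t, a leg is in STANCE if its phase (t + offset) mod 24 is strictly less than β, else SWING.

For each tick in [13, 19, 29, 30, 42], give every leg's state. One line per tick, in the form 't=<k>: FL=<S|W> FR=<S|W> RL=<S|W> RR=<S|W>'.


t=13: phase=(10,16,3,6) vs β=13 → FL=S FR=W RL=S RR=S
t=19: phase=(16,22,9,12) vs β=13 → FL=W FR=W RL=S RR=S
t=29: phase=(2,8,19,22) vs β=13 → FL=S FR=S RL=W RR=W
t=30: phase=(3,9,20,23) vs β=13 → FL=S FR=S RL=W RR=W
t=42: phase=(15,21,8,11) vs β=13 → FL=W FR=W RL=S RR=S

t=13: FL=S FR=W RL=S RR=S
t=19: FL=W FR=W RL=S RR=S
t=29: FL=S FR=S RL=W RR=W
t=30: FL=S FR=S RL=W RR=W
t=42: FL=W FR=W RL=S RR=S


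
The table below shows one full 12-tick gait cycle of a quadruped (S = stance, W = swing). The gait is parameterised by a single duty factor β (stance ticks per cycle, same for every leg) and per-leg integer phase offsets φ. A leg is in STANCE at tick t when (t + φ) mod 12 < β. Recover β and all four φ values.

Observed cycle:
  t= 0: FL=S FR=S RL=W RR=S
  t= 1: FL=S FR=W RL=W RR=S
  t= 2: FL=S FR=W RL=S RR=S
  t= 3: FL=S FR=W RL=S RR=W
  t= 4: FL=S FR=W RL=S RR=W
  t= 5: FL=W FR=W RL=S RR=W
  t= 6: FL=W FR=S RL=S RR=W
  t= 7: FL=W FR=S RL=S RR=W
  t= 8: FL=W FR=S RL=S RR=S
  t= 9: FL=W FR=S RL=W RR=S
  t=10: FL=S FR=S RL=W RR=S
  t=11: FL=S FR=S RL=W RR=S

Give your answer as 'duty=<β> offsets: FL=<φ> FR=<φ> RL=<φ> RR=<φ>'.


duty β = stance ticks per leg = 7
FL: stance ticks = 7; W→S at t=10 → φ=2
FR: stance ticks = 7; W→S at t=6 → φ=6
RL: stance ticks = 7; W→S at t=2 → φ=10
RR: stance ticks = 7; W→S at t=8 → φ=4

duty=7 offsets: FL=2 FR=6 RL=10 RR=4


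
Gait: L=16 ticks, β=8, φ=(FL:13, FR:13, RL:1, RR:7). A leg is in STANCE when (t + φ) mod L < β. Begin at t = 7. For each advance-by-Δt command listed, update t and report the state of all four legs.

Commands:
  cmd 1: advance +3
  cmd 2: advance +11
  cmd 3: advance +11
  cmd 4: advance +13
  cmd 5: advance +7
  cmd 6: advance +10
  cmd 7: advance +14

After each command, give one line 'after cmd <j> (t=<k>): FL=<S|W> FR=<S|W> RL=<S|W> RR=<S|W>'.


start t=7: FL=S FR=S RL=W RR=W
cmd 1: advance +3 → t=10, phase=(7,7,11,1) → FL=S FR=S RL=W RR=S
cmd 2: advance +11 → t=21, phase=(2,2,6,12) → FL=S FR=S RL=S RR=W
cmd 3: advance +11 → t=32, phase=(13,13,1,7) → FL=W FR=W RL=S RR=S
cmd 4: advance +13 → t=45, phase=(10,10,14,4) → FL=W FR=W RL=W RR=S
cmd 5: advance +7 → t=52, phase=(1,1,5,11) → FL=S FR=S RL=S RR=W
cmd 6: advance +10 → t=62, phase=(11,11,15,5) → FL=W FR=W RL=W RR=S
cmd 7: advance +14 → t=76, phase=(9,9,13,3) → FL=W FR=W RL=W RR=S

after cmd 1 (t=10): FL=S FR=S RL=W RR=S
after cmd 2 (t=21): FL=S FR=S RL=S RR=W
after cmd 3 (t=32): FL=W FR=W RL=S RR=S
after cmd 4 (t=45): FL=W FR=W RL=W RR=S
after cmd 5 (t=52): FL=S FR=S RL=S RR=W
after cmd 6 (t=62): FL=W FR=W RL=W RR=S
after cmd 7 (t=76): FL=W FR=W RL=W RR=S


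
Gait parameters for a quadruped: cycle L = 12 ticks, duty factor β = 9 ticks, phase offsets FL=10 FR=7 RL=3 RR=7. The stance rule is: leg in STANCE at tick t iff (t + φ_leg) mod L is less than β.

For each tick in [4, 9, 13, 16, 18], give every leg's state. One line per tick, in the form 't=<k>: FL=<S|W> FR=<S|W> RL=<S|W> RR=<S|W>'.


t=4: FL=S FR=W RL=S RR=W
t=9: FL=S FR=S RL=S RR=S
t=13: FL=W FR=S RL=S RR=S
t=16: FL=S FR=W RL=S RR=W
t=18: FL=S FR=S RL=W RR=S

t=4: phase=(2,11,7,11) vs β=9 → FL=S FR=W RL=S RR=W
t=9: phase=(7,4,0,4) vs β=9 → FL=S FR=S RL=S RR=S
t=13: phase=(11,8,4,8) vs β=9 → FL=W FR=S RL=S RR=S
t=16: phase=(2,11,7,11) vs β=9 → FL=S FR=W RL=S RR=W
t=18: phase=(4,1,9,1) vs β=9 → FL=S FR=S RL=W RR=S


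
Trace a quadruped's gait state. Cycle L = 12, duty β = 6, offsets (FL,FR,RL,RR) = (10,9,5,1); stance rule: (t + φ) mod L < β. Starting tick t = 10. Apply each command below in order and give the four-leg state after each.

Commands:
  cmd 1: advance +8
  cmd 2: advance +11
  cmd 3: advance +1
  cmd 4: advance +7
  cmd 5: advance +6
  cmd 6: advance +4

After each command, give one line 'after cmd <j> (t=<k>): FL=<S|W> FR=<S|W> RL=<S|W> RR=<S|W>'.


after cmd 1 (t=18): FL=S FR=S RL=W RR=W
after cmd 2 (t=29): FL=S FR=S RL=W RR=W
after cmd 3 (t=30): FL=S FR=S RL=W RR=W
after cmd 4 (t=37): FL=W FR=W RL=W RR=S
after cmd 5 (t=43): FL=S FR=S RL=S RR=W
after cmd 6 (t=47): FL=W FR=W RL=S RR=S

start t=10: FL=W FR=W RL=S RR=W
cmd 1: advance +8 → t=18, phase=(4,3,11,7) → FL=S FR=S RL=W RR=W
cmd 2: advance +11 → t=29, phase=(3,2,10,6) → FL=S FR=S RL=W RR=W
cmd 3: advance +1 → t=30, phase=(4,3,11,7) → FL=S FR=S RL=W RR=W
cmd 4: advance +7 → t=37, phase=(11,10,6,2) → FL=W FR=W RL=W RR=S
cmd 5: advance +6 → t=43, phase=(5,4,0,8) → FL=S FR=S RL=S RR=W
cmd 6: advance +4 → t=47, phase=(9,8,4,0) → FL=W FR=W RL=S RR=S


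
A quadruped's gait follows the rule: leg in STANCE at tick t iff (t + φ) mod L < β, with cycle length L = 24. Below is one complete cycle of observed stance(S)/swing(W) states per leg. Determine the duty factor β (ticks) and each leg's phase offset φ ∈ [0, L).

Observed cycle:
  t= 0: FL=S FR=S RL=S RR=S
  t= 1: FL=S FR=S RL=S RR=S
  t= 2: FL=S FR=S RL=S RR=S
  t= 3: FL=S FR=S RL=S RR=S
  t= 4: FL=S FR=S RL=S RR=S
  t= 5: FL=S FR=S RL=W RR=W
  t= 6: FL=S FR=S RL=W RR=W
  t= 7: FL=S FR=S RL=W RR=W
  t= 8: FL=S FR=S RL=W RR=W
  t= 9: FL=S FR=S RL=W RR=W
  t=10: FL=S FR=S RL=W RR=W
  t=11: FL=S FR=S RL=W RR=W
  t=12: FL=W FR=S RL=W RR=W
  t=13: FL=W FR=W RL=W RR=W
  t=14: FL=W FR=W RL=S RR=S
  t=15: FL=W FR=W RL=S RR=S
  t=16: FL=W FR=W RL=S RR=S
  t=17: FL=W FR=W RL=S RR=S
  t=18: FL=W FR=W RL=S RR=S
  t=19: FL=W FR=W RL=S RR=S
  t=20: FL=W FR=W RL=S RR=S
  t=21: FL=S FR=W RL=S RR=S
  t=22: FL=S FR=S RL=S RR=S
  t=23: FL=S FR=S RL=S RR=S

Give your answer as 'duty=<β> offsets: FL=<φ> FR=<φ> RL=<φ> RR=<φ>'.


duty=15 offsets: FL=3 FR=2 RL=10 RR=10

duty β = stance ticks per leg = 15
FL: stance ticks = 15; W→S at t=21 → φ=3
FR: stance ticks = 15; W→S at t=22 → φ=2
RL: stance ticks = 15; W→S at t=14 → φ=10
RR: stance ticks = 15; W→S at t=14 → φ=10


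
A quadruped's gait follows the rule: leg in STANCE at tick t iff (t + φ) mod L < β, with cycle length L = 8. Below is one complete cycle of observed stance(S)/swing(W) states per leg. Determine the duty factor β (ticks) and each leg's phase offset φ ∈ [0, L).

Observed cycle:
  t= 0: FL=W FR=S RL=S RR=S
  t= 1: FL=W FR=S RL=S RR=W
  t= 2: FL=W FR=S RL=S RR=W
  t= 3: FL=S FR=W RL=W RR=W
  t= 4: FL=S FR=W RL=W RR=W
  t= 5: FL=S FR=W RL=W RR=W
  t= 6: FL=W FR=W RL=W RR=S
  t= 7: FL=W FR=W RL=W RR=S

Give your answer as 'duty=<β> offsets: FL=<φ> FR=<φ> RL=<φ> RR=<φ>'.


duty=3 offsets: FL=5 FR=0 RL=0 RR=2

duty β = stance ticks per leg = 3
FL: stance ticks = 3; W→S at t=3 → φ=5
FR: stance ticks = 3; W→S at t=0 → φ=0
RL: stance ticks = 3; W→S at t=0 → φ=0
RR: stance ticks = 3; W→S at t=6 → φ=2


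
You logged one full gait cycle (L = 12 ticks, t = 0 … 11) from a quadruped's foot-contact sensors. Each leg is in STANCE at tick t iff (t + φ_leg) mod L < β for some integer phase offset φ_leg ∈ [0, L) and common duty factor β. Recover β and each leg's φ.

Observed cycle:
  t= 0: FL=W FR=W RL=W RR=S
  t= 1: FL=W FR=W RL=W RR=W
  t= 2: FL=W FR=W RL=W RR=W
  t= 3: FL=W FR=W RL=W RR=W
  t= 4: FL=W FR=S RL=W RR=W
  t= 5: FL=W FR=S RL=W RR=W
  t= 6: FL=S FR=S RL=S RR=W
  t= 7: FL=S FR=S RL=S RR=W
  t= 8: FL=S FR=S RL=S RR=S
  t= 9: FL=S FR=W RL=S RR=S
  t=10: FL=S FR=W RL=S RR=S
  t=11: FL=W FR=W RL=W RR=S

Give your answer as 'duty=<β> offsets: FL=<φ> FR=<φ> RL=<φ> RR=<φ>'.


duty β = stance ticks per leg = 5
FL: stance ticks = 5; W→S at t=6 → φ=6
FR: stance ticks = 5; W→S at t=4 → φ=8
RL: stance ticks = 5; W→S at t=6 → φ=6
RR: stance ticks = 5; W→S at t=8 → φ=4

duty=5 offsets: FL=6 FR=8 RL=6 RR=4
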